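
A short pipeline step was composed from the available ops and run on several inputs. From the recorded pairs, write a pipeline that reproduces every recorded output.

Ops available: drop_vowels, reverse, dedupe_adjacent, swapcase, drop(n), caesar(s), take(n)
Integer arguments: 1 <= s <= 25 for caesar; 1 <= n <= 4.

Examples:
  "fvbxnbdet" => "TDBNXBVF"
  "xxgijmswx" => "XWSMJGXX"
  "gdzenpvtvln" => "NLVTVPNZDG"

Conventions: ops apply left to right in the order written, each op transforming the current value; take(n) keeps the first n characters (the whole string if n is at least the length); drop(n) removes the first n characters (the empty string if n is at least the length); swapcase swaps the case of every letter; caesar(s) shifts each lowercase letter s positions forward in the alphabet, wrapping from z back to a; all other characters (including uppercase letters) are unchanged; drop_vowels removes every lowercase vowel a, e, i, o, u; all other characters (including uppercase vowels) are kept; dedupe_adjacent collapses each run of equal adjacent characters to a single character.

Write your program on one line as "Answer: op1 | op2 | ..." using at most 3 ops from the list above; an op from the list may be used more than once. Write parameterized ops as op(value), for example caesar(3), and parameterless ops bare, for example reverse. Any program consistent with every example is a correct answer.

reverse | drop_vowels | swapcase

Check, running the answer program on each example:
  "fvbxnbdet" -> "tedbnxbvf" -> "tdbnxbvf" -> "TDBNXBVF"
  "xxgijmswx" -> "xwsmjigxx" -> "xwsmjgxx" -> "XWSMJGXX"
  "gdzenpvtvln" -> "nlvtvpnezdg" -> "nlvtvpnzdg" -> "NLVTVPNZDG"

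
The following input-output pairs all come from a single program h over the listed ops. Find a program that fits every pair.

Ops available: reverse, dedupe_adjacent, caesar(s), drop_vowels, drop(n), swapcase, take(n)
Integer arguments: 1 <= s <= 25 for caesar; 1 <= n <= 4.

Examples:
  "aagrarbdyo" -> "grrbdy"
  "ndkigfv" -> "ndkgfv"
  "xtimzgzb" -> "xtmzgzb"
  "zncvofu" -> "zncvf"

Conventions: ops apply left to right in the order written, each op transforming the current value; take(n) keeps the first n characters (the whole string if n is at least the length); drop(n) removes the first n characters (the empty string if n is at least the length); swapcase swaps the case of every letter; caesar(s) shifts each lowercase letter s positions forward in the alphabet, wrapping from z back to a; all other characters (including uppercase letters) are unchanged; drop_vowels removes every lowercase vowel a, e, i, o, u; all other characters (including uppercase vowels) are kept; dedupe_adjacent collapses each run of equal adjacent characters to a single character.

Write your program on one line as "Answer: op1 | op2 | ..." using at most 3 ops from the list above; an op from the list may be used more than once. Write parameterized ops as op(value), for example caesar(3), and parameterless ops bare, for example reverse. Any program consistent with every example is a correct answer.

reverse | drop_vowels | reverse

Check, running the answer program on each example:
  "aagrarbdyo" -> "oydbrargaa" -> "ydbrrg" -> "grrbdy"
  "ndkigfv" -> "vfgikdn" -> "vfgkdn" -> "ndkgfv"
  "xtimzgzb" -> "bzgzmitx" -> "bzgzmtx" -> "xtmzgzb"
  "zncvofu" -> "ufovcnz" -> "fvcnz" -> "zncvf"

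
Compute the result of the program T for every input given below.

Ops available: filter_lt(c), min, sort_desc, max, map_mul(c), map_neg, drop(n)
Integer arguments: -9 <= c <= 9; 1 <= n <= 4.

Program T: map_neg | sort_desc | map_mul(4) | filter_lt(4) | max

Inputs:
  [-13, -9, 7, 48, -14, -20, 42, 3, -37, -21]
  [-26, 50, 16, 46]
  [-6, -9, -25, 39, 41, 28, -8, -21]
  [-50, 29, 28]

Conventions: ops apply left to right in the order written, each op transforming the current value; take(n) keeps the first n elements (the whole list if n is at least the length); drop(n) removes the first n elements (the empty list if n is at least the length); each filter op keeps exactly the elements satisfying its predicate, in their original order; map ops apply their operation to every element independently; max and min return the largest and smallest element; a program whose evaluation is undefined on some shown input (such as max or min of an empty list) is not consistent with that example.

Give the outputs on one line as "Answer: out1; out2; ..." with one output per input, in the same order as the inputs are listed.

-12; -64; -112; -112

Execution, op by op:
  [-13, -9, 7, 48, -14, -20, 42, 3, -37, -21] -> [13, 9, -7, -48, 14, 20, -42, -3, 37, 21] -> [37, 21, 20, 14, 13, 9, -3, -7, -42, -48] -> [148, 84, 80, 56, 52, 36, -12, -28, -168, -192] -> [-12, -28, -168, -192] -> -12
  [-26, 50, 16, 46] -> [26, -50, -16, -46] -> [26, -16, -46, -50] -> [104, -64, -184, -200] -> [-64, -184, -200] -> -64
  [-6, -9, -25, 39, 41, 28, -8, -21] -> [6, 9, 25, -39, -41, -28, 8, 21] -> [25, 21, 9, 8, 6, -28, -39, -41] -> [100, 84, 36, 32, 24, -112, -156, -164] -> [-112, -156, -164] -> -112
  [-50, 29, 28] -> [50, -29, -28] -> [50, -28, -29] -> [200, -112, -116] -> [-112, -116] -> -112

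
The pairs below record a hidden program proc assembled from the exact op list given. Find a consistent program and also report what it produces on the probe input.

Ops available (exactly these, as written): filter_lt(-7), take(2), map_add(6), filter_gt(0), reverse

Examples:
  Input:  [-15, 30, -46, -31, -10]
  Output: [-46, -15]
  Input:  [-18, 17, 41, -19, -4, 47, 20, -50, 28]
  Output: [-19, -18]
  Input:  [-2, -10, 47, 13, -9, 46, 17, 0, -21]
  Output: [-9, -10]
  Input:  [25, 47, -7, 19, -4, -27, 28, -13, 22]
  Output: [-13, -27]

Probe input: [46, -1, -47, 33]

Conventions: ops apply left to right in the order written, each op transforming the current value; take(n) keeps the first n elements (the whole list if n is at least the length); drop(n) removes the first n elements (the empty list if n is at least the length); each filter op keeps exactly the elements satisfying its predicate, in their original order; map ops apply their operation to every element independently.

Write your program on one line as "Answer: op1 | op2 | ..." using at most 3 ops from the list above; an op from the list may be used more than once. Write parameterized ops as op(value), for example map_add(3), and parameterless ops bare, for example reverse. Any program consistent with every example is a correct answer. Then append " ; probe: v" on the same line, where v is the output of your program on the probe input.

filter_lt(-7) | take(2) | reverse ; probe: [-47]

Check, running the answer program on each example:
  [-15, 30, -46, -31, -10] -> [-15, -46, -31, -10] -> [-15, -46] -> [-46, -15]
  [-18, 17, 41, -19, -4, 47, 20, -50, 28] -> [-18, -19, -50] -> [-18, -19] -> [-19, -18]
  [-2, -10, 47, 13, -9, 46, 17, 0, -21] -> [-10, -9, -21] -> [-10, -9] -> [-9, -10]
  [25, 47, -7, 19, -4, -27, 28, -13, 22] -> [-27, -13] -> [-27, -13] -> [-13, -27]
  probe: [46, -1, -47, 33] -> [-47] -> [-47] -> [-47]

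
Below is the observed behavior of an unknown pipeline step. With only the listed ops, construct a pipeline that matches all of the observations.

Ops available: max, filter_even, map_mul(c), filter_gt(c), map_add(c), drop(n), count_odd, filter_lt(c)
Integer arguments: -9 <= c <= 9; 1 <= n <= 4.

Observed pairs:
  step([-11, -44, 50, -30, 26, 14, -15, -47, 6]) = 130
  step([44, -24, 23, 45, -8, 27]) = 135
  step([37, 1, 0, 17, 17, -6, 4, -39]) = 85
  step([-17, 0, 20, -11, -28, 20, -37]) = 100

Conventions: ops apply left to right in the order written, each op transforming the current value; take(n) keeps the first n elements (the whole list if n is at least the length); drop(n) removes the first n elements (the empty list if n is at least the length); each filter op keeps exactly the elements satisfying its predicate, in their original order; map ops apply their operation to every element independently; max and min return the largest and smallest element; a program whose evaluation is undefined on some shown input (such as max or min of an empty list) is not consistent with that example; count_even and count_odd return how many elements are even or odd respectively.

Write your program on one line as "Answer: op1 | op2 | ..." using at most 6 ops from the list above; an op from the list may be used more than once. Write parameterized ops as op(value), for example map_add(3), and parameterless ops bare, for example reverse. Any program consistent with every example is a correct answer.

map_mul(-1) | map_mul(-5) | drop(4) | filter_gt(1) | max

Check, running the answer program on each example:
  [-11, -44, 50, -30, 26, 14, -15, -47, 6] -> [11, 44, -50, 30, -26, -14, 15, 47, -6] -> [-55, -220, 250, -150, 130, 70, -75, -235, 30] -> [130, 70, -75, -235, 30] -> [130, 70, 30] -> 130
  [44, -24, 23, 45, -8, 27] -> [-44, 24, -23, -45, 8, -27] -> [220, -120, 115, 225, -40, 135] -> [-40, 135] -> [135] -> 135
  [37, 1, 0, 17, 17, -6, 4, -39] -> [-37, -1, 0, -17, -17, 6, -4, 39] -> [185, 5, 0, 85, 85, -30, 20, -195] -> [85, -30, 20, -195] -> [85, 20] -> 85
  [-17, 0, 20, -11, -28, 20, -37] -> [17, 0, -20, 11, 28, -20, 37] -> [-85, 0, 100, -55, -140, 100, -185] -> [-140, 100, -185] -> [100] -> 100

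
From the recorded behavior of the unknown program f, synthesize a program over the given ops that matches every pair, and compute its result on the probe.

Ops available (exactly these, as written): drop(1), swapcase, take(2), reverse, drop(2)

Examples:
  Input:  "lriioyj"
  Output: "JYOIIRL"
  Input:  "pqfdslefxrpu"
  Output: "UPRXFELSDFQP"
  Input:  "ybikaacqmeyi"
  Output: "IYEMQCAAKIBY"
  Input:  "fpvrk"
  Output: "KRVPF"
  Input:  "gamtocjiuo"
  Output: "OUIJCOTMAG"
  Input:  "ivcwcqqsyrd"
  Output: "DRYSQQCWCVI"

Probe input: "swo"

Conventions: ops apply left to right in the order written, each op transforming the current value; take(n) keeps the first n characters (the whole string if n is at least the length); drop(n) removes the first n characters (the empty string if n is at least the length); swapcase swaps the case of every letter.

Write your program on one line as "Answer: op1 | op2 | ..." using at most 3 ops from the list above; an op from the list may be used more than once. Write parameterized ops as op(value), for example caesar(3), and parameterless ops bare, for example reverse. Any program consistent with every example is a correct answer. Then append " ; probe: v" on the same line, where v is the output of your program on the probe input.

reverse | swapcase ; probe: "OWS"

Check, running the answer program on each example:
  "lriioyj" -> "jyoiirl" -> "JYOIIRL"
  "pqfdslefxrpu" -> "uprxfelsdfqp" -> "UPRXFELSDFQP"
  "ybikaacqmeyi" -> "iyemqcaakiby" -> "IYEMQCAAKIBY"
  "fpvrk" -> "krvpf" -> "KRVPF"
  "gamtocjiuo" -> "ouijcotmag" -> "OUIJCOTMAG"
  "ivcwcqqsyrd" -> "drysqqcwcvi" -> "DRYSQQCWCVI"
  probe: "swo" -> "ows" -> "OWS"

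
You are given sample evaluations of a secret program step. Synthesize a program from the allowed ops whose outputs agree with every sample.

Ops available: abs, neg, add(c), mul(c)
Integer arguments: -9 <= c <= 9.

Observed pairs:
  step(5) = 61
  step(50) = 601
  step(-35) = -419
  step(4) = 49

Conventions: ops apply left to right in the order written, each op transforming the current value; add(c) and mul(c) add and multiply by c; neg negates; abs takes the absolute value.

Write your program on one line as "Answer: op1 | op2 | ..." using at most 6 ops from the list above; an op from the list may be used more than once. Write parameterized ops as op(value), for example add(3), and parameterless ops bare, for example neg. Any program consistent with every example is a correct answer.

mul(4) | neg | mul(3) | neg | add(1)

Check, running the answer program on each example:
  5 -> 20 -> -20 -> -60 -> 60 -> 61
  50 -> 200 -> -200 -> -600 -> 600 -> 601
  -35 -> -140 -> 140 -> 420 -> -420 -> -419
  4 -> 16 -> -16 -> -48 -> 48 -> 49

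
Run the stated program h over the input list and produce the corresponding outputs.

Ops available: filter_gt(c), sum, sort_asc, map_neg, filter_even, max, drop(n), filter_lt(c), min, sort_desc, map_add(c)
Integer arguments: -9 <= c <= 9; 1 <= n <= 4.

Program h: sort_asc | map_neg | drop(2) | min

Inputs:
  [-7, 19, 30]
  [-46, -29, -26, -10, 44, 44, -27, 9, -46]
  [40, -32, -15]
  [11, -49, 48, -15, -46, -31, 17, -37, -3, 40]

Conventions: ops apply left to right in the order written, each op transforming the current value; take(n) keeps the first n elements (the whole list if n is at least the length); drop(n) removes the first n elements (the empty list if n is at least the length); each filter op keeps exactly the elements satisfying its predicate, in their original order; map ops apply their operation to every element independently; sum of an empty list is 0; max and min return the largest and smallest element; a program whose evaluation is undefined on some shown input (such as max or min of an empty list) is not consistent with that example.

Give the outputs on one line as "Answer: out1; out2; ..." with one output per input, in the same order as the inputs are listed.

-30; -44; -40; -48

Execution, op by op:
  [-7, 19, 30] -> [-7, 19, 30] -> [7, -19, -30] -> [-30] -> -30
  [-46, -29, -26, -10, 44, 44, -27, 9, -46] -> [-46, -46, -29, -27, -26, -10, 9, 44, 44] -> [46, 46, 29, 27, 26, 10, -9, -44, -44] -> [29, 27, 26, 10, -9, -44, -44] -> -44
  [40, -32, -15] -> [-32, -15, 40] -> [32, 15, -40] -> [-40] -> -40
  [11, -49, 48, -15, -46, -31, 17, -37, -3, 40] -> [-49, -46, -37, -31, -15, -3, 11, 17, 40, 48] -> [49, 46, 37, 31, 15, 3, -11, -17, -40, -48] -> [37, 31, 15, 3, -11, -17, -40, -48] -> -48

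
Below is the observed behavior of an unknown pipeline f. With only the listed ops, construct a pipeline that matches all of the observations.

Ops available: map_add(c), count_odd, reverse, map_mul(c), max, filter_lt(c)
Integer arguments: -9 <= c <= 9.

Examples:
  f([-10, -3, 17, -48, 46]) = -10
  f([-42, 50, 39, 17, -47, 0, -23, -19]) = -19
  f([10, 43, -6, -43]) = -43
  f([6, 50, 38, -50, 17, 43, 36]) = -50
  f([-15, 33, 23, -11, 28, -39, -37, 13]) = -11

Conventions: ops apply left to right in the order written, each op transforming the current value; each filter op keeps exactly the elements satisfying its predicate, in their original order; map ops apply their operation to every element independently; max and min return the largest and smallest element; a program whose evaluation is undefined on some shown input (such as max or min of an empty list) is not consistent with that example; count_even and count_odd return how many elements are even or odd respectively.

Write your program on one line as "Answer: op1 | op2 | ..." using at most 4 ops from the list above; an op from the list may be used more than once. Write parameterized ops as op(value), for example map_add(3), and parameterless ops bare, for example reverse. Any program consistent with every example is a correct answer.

reverse | filter_lt(4) | filter_lt(-7) | max

Check, running the answer program on each example:
  [-10, -3, 17, -48, 46] -> [46, -48, 17, -3, -10] -> [-48, -3, -10] -> [-48, -10] -> -10
  [-42, 50, 39, 17, -47, 0, -23, -19] -> [-19, -23, 0, -47, 17, 39, 50, -42] -> [-19, -23, 0, -47, -42] -> [-19, -23, -47, -42] -> -19
  [10, 43, -6, -43] -> [-43, -6, 43, 10] -> [-43, -6] -> [-43] -> -43
  [6, 50, 38, -50, 17, 43, 36] -> [36, 43, 17, -50, 38, 50, 6] -> [-50] -> [-50] -> -50
  [-15, 33, 23, -11, 28, -39, -37, 13] -> [13, -37, -39, 28, -11, 23, 33, -15] -> [-37, -39, -11, -15] -> [-37, -39, -11, -15] -> -11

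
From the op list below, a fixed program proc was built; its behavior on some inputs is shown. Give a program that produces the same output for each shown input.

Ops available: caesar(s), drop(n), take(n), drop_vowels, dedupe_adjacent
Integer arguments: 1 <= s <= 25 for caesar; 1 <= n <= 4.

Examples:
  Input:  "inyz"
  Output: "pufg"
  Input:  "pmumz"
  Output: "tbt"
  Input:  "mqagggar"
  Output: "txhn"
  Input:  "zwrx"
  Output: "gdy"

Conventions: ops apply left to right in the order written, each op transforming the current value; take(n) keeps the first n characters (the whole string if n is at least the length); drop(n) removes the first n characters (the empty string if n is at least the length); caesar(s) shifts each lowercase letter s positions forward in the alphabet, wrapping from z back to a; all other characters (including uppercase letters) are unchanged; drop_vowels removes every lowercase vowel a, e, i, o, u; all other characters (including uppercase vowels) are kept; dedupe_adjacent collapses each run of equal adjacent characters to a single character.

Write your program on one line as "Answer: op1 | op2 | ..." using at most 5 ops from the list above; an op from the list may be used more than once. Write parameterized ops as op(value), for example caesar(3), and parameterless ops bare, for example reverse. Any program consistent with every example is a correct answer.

caesar(11) | take(4) | drop_vowels | caesar(22)

Check, running the answer program on each example:
  "inyz" -> "tyjk" -> "tyjk" -> "tyjk" -> "pufg"
  "pmumz" -> "axfxk" -> "axfx" -> "xfx" -> "tbt"
  "mqagggar" -> "xblrrrlc" -> "xblr" -> "xblr" -> "txhn"
  "zwrx" -> "khci" -> "khci" -> "khc" -> "gdy"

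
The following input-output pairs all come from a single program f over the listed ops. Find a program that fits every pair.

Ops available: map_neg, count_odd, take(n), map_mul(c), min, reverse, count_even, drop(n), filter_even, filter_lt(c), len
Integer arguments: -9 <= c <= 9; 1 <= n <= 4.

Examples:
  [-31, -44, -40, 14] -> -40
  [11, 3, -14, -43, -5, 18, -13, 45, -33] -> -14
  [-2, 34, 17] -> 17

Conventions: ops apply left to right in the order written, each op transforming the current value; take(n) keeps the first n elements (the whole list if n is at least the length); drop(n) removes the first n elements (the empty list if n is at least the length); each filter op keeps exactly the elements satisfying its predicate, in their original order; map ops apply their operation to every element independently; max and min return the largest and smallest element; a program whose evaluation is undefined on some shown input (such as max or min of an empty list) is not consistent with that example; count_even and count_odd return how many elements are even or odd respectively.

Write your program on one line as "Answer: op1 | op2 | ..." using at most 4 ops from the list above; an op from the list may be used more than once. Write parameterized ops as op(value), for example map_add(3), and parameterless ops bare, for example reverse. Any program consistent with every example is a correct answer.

drop(2) | take(1) | min

Check, running the answer program on each example:
  [-31, -44, -40, 14] -> [-40, 14] -> [-40] -> -40
  [11, 3, -14, -43, -5, 18, -13, 45, -33] -> [-14, -43, -5, 18, -13, 45, -33] -> [-14] -> -14
  [-2, 34, 17] -> [17] -> [17] -> 17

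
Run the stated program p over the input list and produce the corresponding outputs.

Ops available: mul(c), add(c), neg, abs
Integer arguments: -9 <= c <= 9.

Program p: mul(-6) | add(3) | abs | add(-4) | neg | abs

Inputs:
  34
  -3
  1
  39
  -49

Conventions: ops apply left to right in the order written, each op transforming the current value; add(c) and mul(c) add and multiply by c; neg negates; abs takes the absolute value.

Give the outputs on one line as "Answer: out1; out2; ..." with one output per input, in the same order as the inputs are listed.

197; 17; 1; 227; 293

Execution, op by op:
  34 -> -204 -> -201 -> 201 -> 197 -> -197 -> 197
  -3 -> 18 -> 21 -> 21 -> 17 -> -17 -> 17
  1 -> -6 -> -3 -> 3 -> -1 -> 1 -> 1
  39 -> -234 -> -231 -> 231 -> 227 -> -227 -> 227
  -49 -> 294 -> 297 -> 297 -> 293 -> -293 -> 293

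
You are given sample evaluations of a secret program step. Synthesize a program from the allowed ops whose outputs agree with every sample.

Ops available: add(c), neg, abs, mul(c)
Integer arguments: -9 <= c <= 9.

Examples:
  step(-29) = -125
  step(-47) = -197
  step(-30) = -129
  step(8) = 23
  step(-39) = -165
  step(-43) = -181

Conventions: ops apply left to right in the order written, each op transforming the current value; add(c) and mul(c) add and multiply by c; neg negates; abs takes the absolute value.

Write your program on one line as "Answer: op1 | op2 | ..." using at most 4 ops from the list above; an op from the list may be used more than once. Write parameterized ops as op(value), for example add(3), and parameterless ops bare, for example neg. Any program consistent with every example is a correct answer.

neg | mul(-4) | add(-9)

Check, running the answer program on each example:
  -29 -> 29 -> -116 -> -125
  -47 -> 47 -> -188 -> -197
  -30 -> 30 -> -120 -> -129
  8 -> -8 -> 32 -> 23
  -39 -> 39 -> -156 -> -165
  -43 -> 43 -> -172 -> -181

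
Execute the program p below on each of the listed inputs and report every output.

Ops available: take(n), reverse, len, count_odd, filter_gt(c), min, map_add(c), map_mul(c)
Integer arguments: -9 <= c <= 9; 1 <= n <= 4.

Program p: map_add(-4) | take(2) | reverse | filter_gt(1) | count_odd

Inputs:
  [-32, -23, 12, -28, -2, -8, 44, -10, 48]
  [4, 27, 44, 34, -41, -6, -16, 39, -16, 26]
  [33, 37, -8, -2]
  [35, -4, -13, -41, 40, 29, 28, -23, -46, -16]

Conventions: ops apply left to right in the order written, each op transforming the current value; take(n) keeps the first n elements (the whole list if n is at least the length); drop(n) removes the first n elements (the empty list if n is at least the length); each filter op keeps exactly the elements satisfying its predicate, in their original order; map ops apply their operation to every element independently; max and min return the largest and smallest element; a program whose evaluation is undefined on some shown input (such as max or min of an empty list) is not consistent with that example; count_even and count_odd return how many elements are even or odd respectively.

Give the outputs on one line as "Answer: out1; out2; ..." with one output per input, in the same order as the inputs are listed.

0; 1; 2; 1

Execution, op by op:
  [-32, -23, 12, -28, -2, -8, 44, -10, 48] -> [-36, -27, 8, -32, -6, -12, 40, -14, 44] -> [-36, -27] -> [-27, -36] -> [] -> 0
  [4, 27, 44, 34, -41, -6, -16, 39, -16, 26] -> [0, 23, 40, 30, -45, -10, -20, 35, -20, 22] -> [0, 23] -> [23, 0] -> [23] -> 1
  [33, 37, -8, -2] -> [29, 33, -12, -6] -> [29, 33] -> [33, 29] -> [33, 29] -> 2
  [35, -4, -13, -41, 40, 29, 28, -23, -46, -16] -> [31, -8, -17, -45, 36, 25, 24, -27, -50, -20] -> [31, -8] -> [-8, 31] -> [31] -> 1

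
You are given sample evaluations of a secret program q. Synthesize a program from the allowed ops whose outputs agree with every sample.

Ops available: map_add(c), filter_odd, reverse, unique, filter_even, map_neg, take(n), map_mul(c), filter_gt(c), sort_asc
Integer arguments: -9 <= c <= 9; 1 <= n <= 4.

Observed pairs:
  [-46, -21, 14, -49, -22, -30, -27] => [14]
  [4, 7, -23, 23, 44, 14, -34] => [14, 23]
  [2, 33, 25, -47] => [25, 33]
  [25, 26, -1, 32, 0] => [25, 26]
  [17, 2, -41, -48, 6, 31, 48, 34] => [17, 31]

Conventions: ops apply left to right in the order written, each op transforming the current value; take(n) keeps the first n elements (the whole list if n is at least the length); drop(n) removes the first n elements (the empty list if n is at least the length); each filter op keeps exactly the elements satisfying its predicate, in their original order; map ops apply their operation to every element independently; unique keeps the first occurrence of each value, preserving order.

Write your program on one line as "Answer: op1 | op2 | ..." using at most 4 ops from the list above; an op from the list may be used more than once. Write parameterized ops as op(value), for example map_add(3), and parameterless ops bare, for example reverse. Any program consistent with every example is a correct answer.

filter_gt(7) | reverse | sort_asc | take(2)

Check, running the answer program on each example:
  [-46, -21, 14, -49, -22, -30, -27] -> [14] -> [14] -> [14] -> [14]
  [4, 7, -23, 23, 44, 14, -34] -> [23, 44, 14] -> [14, 44, 23] -> [14, 23, 44] -> [14, 23]
  [2, 33, 25, -47] -> [33, 25] -> [25, 33] -> [25, 33] -> [25, 33]
  [25, 26, -1, 32, 0] -> [25, 26, 32] -> [32, 26, 25] -> [25, 26, 32] -> [25, 26]
  [17, 2, -41, -48, 6, 31, 48, 34] -> [17, 31, 48, 34] -> [34, 48, 31, 17] -> [17, 31, 34, 48] -> [17, 31]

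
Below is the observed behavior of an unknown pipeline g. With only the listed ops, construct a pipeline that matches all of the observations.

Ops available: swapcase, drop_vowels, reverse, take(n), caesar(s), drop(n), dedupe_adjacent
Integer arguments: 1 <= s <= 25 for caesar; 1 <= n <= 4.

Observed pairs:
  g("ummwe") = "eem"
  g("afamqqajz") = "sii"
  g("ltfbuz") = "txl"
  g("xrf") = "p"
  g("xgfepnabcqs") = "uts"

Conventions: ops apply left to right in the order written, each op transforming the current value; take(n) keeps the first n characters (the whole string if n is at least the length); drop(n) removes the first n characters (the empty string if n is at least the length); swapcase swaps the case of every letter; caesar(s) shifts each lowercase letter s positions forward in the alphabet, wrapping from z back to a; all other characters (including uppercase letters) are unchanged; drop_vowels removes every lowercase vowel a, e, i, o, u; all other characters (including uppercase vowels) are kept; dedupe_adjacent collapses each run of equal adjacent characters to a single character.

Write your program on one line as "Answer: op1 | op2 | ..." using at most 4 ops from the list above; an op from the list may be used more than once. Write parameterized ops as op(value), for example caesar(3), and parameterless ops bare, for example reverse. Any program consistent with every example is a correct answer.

reverse | caesar(18) | drop(2) | take(3)

Check, running the answer program on each example:
  "ummwe" -> "ewmmu" -> "woeem" -> "eem" -> "eem"
  "afamqqajz" -> "zjaqqmafa" -> "rbsiiesxs" -> "siiesxs" -> "sii"
  "ltfbuz" -> "zubftl" -> "rmtxld" -> "txld" -> "txl"
  "xrf" -> "frx" -> "xjp" -> "p" -> "p"
  "xgfepnabcqs" -> "sqcbanpefgx" -> "kiutsfhwxyp" -> "utsfhwxyp" -> "uts"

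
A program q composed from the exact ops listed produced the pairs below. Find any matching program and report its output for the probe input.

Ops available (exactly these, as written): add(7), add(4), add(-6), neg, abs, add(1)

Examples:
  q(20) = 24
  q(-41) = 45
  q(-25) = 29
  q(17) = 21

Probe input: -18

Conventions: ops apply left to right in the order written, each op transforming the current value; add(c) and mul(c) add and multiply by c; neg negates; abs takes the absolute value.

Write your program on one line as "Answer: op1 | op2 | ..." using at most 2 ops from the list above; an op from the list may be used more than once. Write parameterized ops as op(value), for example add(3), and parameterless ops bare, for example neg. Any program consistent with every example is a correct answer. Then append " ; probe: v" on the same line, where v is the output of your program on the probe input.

abs | add(4) ; probe: 22

Check, running the answer program on each example:
  20 -> 20 -> 24
  -41 -> 41 -> 45
  -25 -> 25 -> 29
  17 -> 17 -> 21
  probe: -18 -> 18 -> 22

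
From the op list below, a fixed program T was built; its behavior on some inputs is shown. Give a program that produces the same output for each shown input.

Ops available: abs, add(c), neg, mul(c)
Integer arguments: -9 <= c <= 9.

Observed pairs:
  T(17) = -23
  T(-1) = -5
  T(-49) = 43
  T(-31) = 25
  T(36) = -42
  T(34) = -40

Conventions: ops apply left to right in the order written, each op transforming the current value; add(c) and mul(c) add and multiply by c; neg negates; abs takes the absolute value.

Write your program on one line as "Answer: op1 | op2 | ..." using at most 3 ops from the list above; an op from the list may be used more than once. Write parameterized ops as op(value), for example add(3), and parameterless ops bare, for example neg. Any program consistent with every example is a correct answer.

neg | add(-6)

Check, running the answer program on each example:
  17 -> -17 -> -23
  -1 -> 1 -> -5
  -49 -> 49 -> 43
  -31 -> 31 -> 25
  36 -> -36 -> -42
  34 -> -34 -> -40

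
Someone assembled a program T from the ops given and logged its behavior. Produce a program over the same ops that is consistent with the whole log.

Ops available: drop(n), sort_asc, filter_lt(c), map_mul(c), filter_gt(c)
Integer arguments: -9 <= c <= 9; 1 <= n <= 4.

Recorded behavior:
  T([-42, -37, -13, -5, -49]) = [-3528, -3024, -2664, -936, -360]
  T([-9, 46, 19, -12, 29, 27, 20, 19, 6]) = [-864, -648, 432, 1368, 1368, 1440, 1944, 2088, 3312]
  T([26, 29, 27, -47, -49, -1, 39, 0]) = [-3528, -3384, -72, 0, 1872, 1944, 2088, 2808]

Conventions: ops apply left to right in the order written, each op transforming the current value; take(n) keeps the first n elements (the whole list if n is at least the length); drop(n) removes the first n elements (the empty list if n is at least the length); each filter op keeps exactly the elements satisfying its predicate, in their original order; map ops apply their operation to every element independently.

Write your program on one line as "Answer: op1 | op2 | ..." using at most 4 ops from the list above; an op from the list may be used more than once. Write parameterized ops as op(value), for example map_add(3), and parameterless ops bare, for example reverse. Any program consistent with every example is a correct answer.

sort_asc | map_mul(-8) | map_mul(-9)

Check, running the answer program on each example:
  [-42, -37, -13, -5, -49] -> [-49, -42, -37, -13, -5] -> [392, 336, 296, 104, 40] -> [-3528, -3024, -2664, -936, -360]
  [-9, 46, 19, -12, 29, 27, 20, 19, 6] -> [-12, -9, 6, 19, 19, 20, 27, 29, 46] -> [96, 72, -48, -152, -152, -160, -216, -232, -368] -> [-864, -648, 432, 1368, 1368, 1440, 1944, 2088, 3312]
  [26, 29, 27, -47, -49, -1, 39, 0] -> [-49, -47, -1, 0, 26, 27, 29, 39] -> [392, 376, 8, 0, -208, -216, -232, -312] -> [-3528, -3384, -72, 0, 1872, 1944, 2088, 2808]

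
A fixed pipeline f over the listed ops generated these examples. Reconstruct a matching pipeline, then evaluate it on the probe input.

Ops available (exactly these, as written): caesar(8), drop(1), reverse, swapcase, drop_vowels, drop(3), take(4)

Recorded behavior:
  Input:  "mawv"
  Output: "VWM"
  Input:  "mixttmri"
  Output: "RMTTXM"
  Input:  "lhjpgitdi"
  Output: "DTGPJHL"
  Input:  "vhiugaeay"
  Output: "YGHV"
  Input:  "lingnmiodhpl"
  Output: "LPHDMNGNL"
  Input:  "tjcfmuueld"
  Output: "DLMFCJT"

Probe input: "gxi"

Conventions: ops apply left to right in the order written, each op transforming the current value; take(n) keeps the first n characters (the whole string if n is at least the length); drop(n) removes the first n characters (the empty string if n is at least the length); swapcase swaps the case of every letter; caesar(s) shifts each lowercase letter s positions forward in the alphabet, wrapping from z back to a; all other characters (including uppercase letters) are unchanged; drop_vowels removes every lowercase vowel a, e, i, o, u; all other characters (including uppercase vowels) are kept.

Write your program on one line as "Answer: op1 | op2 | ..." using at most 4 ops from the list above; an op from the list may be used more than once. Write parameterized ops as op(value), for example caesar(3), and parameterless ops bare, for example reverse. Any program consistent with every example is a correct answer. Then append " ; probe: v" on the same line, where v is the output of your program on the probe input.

reverse | drop_vowels | swapcase ; probe: "XG"

Check, running the answer program on each example:
  "mawv" -> "vwam" -> "vwm" -> "VWM"
  "mixttmri" -> "irmttxim" -> "rmttxm" -> "RMTTXM"
  "lhjpgitdi" -> "idtigpjhl" -> "dtgpjhl" -> "DTGPJHL"
  "vhiugaeay" -> "yaeaguihv" -> "yghv" -> "YGHV"
  "lingnmiodhpl" -> "lphdoimngnil" -> "lphdmngnl" -> "LPHDMNGNL"
  "tjcfmuueld" -> "dleuumfcjt" -> "dlmfcjt" -> "DLMFCJT"
  probe: "gxi" -> "ixg" -> "xg" -> "XG"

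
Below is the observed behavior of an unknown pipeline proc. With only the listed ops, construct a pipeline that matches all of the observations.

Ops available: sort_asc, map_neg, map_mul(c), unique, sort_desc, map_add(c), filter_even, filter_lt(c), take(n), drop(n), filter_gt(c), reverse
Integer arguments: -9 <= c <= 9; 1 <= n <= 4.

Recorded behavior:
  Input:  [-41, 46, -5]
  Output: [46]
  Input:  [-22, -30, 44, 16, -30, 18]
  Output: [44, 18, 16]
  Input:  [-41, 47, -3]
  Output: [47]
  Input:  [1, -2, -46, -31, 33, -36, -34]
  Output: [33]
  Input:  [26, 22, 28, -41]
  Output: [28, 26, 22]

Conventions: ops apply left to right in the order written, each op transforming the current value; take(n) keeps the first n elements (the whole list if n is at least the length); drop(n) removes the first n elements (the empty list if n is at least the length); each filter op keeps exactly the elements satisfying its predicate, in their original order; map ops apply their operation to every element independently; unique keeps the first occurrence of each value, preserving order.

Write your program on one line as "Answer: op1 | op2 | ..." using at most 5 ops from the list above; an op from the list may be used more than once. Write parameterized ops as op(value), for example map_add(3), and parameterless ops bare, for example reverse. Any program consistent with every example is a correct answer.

filter_gt(-4) | sort_asc | reverse | filter_gt(7)

Check, running the answer program on each example:
  [-41, 46, -5] -> [46] -> [46] -> [46] -> [46]
  [-22, -30, 44, 16, -30, 18] -> [44, 16, 18] -> [16, 18, 44] -> [44, 18, 16] -> [44, 18, 16]
  [-41, 47, -3] -> [47, -3] -> [-3, 47] -> [47, -3] -> [47]
  [1, -2, -46, -31, 33, -36, -34] -> [1, -2, 33] -> [-2, 1, 33] -> [33, 1, -2] -> [33]
  [26, 22, 28, -41] -> [26, 22, 28] -> [22, 26, 28] -> [28, 26, 22] -> [28, 26, 22]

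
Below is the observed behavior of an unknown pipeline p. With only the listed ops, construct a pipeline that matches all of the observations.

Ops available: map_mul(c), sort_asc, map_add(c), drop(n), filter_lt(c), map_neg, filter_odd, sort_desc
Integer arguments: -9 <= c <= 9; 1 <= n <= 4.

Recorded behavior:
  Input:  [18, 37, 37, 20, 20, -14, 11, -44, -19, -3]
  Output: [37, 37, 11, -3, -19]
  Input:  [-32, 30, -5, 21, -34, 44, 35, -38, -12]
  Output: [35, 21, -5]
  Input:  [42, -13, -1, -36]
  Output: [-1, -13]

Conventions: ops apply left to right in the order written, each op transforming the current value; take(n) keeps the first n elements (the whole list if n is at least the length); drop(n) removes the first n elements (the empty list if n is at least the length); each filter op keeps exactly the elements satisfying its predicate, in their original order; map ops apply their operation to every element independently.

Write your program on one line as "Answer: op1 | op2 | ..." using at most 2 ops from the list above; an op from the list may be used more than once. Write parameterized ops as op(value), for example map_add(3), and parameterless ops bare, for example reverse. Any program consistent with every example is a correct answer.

sort_desc | filter_odd

Check, running the answer program on each example:
  [18, 37, 37, 20, 20, -14, 11, -44, -19, -3] -> [37, 37, 20, 20, 18, 11, -3, -14, -19, -44] -> [37, 37, 11, -3, -19]
  [-32, 30, -5, 21, -34, 44, 35, -38, -12] -> [44, 35, 30, 21, -5, -12, -32, -34, -38] -> [35, 21, -5]
  [42, -13, -1, -36] -> [42, -1, -13, -36] -> [-1, -13]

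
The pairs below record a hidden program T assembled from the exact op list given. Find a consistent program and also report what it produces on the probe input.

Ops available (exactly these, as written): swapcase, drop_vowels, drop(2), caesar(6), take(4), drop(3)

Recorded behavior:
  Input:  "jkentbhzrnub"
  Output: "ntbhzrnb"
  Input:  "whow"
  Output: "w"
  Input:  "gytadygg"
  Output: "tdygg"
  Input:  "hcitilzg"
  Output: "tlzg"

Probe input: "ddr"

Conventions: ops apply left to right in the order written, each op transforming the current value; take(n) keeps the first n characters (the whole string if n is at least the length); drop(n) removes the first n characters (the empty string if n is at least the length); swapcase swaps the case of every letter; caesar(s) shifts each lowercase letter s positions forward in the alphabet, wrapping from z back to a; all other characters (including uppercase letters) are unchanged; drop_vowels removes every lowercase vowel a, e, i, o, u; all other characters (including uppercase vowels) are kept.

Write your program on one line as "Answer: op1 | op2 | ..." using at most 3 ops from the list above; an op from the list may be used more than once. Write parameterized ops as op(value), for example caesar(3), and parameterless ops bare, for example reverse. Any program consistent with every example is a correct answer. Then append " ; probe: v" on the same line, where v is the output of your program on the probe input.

drop(2) | drop_vowels ; probe: "r"

Check, running the answer program on each example:
  "jkentbhzrnub" -> "entbhzrnub" -> "ntbhzrnb"
  "whow" -> "ow" -> "w"
  "gytadygg" -> "tadygg" -> "tdygg"
  "hcitilzg" -> "itilzg" -> "tlzg"
  probe: "ddr" -> "r" -> "r"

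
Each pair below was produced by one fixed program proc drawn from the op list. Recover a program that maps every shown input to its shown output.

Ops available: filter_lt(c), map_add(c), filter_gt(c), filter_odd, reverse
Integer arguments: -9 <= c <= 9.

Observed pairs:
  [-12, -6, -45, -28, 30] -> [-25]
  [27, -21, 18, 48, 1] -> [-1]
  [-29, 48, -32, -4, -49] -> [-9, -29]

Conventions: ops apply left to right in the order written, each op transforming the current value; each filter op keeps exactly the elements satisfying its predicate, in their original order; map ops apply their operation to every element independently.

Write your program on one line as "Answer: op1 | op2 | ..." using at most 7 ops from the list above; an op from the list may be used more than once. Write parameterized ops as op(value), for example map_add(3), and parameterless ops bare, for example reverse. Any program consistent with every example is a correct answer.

map_add(6) | filter_lt(7) | filter_odd | map_add(5) | map_add(5) | map_add(4)

Check, running the answer program on each example:
  [-12, -6, -45, -28, 30] -> [-6, 0, -39, -22, 36] -> [-6, 0, -39, -22] -> [-39] -> [-34] -> [-29] -> [-25]
  [27, -21, 18, 48, 1] -> [33, -15, 24, 54, 7] -> [-15] -> [-15] -> [-10] -> [-5] -> [-1]
  [-29, 48, -32, -4, -49] -> [-23, 54, -26, 2, -43] -> [-23, -26, 2, -43] -> [-23, -43] -> [-18, -38] -> [-13, -33] -> [-9, -29]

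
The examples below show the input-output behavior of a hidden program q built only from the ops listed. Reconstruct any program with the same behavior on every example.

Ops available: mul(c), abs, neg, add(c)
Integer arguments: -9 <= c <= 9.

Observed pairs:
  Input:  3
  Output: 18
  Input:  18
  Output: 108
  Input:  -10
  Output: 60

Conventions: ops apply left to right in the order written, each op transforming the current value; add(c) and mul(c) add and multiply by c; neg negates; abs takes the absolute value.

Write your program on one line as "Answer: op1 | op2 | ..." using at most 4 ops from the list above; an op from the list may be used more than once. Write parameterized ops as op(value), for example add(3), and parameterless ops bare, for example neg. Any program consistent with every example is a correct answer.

mul(6) | neg | abs

Check, running the answer program on each example:
  3 -> 18 -> -18 -> 18
  18 -> 108 -> -108 -> 108
  -10 -> -60 -> 60 -> 60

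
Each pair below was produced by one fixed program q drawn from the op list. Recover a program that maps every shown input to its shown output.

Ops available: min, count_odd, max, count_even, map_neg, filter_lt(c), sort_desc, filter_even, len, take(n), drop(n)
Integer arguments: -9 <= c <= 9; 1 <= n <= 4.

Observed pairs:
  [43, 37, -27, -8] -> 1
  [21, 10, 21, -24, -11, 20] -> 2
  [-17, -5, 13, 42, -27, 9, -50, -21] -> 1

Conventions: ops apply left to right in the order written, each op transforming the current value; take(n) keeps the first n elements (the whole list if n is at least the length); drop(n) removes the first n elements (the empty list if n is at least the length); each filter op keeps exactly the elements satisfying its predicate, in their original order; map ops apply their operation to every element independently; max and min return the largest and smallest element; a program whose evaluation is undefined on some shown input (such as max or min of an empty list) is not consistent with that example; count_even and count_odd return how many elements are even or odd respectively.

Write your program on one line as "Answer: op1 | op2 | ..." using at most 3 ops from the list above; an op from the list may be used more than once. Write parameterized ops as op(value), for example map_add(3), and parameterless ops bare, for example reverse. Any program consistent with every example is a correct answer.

take(4) | count_even

Check, running the answer program on each example:
  [43, 37, -27, -8] -> [43, 37, -27, -8] -> 1
  [21, 10, 21, -24, -11, 20] -> [21, 10, 21, -24] -> 2
  [-17, -5, 13, 42, -27, 9, -50, -21] -> [-17, -5, 13, 42] -> 1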